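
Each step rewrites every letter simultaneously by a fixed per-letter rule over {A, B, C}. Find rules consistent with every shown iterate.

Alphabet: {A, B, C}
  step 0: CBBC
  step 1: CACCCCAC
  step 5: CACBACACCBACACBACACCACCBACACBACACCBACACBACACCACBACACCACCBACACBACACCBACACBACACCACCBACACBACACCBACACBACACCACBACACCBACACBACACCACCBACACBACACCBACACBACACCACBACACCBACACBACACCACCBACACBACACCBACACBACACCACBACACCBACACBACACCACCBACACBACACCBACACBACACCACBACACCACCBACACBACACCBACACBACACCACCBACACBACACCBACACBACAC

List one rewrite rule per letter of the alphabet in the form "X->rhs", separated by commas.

A->BA, B->C, C->CAC

  step 0 ⇒ step 1: CBBC ⇒ CAC·C·C·CAC
    B ↦ C
    C ↦ CAC
    A ↦ BA  (constrained at step 1)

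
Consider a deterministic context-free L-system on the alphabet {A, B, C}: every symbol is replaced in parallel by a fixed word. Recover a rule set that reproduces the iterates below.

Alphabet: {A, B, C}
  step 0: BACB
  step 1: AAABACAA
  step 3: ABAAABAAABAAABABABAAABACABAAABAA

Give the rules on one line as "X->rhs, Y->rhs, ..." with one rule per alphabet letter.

A->AB, B->AA, C->AC

  step 0 ⇒ step 1: BACB ⇒ AA·AB·AC·AA
    A ↦ AB
    B ↦ AA
    C ↦ AC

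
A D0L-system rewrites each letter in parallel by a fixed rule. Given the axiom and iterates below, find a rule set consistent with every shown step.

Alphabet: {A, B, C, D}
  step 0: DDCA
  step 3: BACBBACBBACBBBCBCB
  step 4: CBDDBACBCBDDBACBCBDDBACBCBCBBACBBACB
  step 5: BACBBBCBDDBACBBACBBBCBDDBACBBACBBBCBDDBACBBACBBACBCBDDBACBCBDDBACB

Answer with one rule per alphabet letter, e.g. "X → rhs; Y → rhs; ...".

  step 4 ⇒ step 5: CBDDBACBCBDDBACBCBDDBACBCBCBBACBBACB ⇒ BA·CB·B·B·CB·DD·BA·CB·BA·CB·B·B·CB·DD·BA·CB·BA·CB·B·B·CB·DD·BA·CB·BA·CB·BA·CB·CB·DD·BA·CB·CB·DD·BA·CB
    A ↦ DD
    B ↦ CB
    C ↦ BA
    D ↦ B

A->DD, B->CB, C->BA, D->B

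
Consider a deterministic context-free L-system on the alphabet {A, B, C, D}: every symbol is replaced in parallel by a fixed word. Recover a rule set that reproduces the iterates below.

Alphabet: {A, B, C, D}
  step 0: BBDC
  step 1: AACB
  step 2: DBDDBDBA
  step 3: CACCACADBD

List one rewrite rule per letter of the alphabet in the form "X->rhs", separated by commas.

  step 2 ⇒ step 3: DBDDBDBA ⇒ C·A·C·C·A·C·A·DBD
    A ↦ DBD
    B ↦ A
    D ↦ C
  step 0 ⇒ step 1: BBDC ⇒ A·A·C·B
    C ↦ B

A->DBD, B->A, C->B, D->C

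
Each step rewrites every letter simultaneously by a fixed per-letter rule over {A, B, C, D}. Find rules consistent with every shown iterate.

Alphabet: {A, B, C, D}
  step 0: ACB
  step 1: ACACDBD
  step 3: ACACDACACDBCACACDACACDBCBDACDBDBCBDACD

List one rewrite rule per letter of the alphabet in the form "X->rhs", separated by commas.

A->AC, B->BD, C->ACD, D->BC

  step 0 ⇒ step 1: ACB ⇒ AC·ACD·BD
    A ↦ AC
    B ↦ BD
    C ↦ ACD
    D ↦ BC  (constrained at step 1)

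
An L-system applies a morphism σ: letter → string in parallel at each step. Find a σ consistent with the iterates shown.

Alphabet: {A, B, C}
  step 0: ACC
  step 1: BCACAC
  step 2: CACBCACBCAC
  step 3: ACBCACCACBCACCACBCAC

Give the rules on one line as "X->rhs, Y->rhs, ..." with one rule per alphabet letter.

A->BC, B->C, C->AC

  step 2 ⇒ step 3: CACBCACBCAC ⇒ AC·BC·AC·C·AC·BC·AC·C·AC·BC·AC
    A ↦ BC
    B ↦ C
    C ↦ AC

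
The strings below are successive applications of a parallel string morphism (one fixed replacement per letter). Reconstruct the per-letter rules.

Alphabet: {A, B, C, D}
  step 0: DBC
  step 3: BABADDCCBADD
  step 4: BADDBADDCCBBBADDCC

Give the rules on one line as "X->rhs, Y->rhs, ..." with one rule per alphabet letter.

  step 3 ⇒ step 4: BABADDCCBADD ⇒ BA·DD·BA·DD·C·C·B·B·BA·DD·C·C
    A ↦ DD
    B ↦ BA
    C ↦ B
    D ↦ C

A->DD, B->BA, C->B, D->C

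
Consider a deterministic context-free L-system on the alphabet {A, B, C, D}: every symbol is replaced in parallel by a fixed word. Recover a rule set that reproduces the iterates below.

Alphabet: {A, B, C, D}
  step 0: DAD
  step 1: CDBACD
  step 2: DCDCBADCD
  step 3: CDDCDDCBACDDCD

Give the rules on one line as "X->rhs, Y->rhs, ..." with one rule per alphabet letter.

  step 2 ⇒ step 3: DCDCBADCD ⇒ CD·D·CD·D·C·BA·CD·D·CD
    A ↦ BA
    B ↦ C
    C ↦ D
    D ↦ CD

A->BA, B->C, C->D, D->CD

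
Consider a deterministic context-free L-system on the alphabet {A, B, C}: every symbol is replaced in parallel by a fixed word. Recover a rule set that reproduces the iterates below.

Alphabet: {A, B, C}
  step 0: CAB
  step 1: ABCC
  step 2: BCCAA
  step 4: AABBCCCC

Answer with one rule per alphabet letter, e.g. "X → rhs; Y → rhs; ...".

  step 1 ⇒ step 2: ABCC ⇒ B·CC·A·A
    A ↦ B
    B ↦ CC
    C ↦ A

A->B, B->CC, C->A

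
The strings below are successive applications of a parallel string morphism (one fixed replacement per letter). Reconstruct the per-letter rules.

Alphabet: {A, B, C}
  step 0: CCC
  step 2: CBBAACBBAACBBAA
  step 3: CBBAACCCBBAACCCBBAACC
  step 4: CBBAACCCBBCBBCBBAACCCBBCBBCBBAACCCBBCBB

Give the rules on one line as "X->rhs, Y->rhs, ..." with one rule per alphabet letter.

A->C, B->A, C->CBB

  step 3 ⇒ step 4: CBBAACCCBBAACCCBBAACC ⇒ CBB·A·A·C·C·CBB·CBB·CBB·A·A·C·C·CBB·CBB·CBB·A·A·C·C·CBB·CBB
    A ↦ C
    B ↦ A
    C ↦ CBB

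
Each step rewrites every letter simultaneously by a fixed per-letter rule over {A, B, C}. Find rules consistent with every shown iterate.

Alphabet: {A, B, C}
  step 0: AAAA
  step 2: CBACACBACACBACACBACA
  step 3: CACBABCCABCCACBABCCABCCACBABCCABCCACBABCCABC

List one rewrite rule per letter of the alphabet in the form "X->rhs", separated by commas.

  step 2 ⇒ step 3: CBACACBACACBACACBACA ⇒ CA·CBA·BC·CA·BC·CA·CBA·BC·CA·BC·CA·CBA·BC·CA·BC·CA·CBA·BC·CA·BC
    A ↦ BC
    B ↦ CBA
    C ↦ CA

A->BC, B->CBA, C->CA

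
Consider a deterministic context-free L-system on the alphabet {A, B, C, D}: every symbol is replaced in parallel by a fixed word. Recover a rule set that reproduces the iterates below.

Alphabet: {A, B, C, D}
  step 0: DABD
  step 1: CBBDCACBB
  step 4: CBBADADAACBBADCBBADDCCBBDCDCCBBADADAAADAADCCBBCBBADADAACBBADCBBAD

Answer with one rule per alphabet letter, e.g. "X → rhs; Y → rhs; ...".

A->DC, B->A, C->AD, D->CBB

  step 0 ⇒ step 1: DABD ⇒ CBB·DC·A·CBB
    A ↦ DC
    B ↦ A
    D ↦ CBB
    C ↦ AD  (constrained at step 1)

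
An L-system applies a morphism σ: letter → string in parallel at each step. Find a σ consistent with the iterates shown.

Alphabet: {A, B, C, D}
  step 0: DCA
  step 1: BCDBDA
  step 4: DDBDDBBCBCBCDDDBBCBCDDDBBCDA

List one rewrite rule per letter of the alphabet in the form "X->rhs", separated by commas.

  step 0 ⇒ step 1: DCA ⇒ BC·DB·DA
    A ↦ DA
    C ↦ DB
    D ↦ BC
    B ↦ D  (constrained at step 1)

A->DA, B->D, C->DB, D->BC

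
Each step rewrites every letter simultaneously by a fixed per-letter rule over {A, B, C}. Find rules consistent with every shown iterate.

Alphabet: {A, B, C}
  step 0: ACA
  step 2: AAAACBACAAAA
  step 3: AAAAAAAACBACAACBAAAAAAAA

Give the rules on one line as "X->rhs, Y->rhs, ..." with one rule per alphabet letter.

  step 2 ⇒ step 3: AAAACBACAAAA ⇒ AA·AA·AA·AA·CB·AC·AA·CB·AA·AA·AA·AA
    A ↦ AA
    B ↦ AC
    C ↦ CB

A->AA, B->AC, C->CB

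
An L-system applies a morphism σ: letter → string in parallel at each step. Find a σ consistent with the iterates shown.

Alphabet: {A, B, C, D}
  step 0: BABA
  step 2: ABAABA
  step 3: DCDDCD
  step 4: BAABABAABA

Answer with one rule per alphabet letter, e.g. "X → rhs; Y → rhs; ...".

  step 3 ⇒ step 4: DCDDCD ⇒ BA·A·BA·BA·A·BA
    C ↦ A
    D ↦ BA
  step 2 ⇒ step 3: ABAABA ⇒ D·C·D·D·C·D
    A ↦ D
  step 2 ⇒ step 3: ABAABA ⇒ D·C·D·D·C·D
    B ↦ C

A->D, B->C, C->A, D->BA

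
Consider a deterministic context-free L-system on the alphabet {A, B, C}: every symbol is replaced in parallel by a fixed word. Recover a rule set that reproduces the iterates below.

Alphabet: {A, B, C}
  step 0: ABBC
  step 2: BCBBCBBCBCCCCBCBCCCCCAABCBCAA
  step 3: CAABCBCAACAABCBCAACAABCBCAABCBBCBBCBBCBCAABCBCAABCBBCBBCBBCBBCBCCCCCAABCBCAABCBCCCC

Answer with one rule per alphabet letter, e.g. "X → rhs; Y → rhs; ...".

  step 2 ⇒ step 3: BCBBCBBCBCCCCBCBCCCCCAABCBCAA ⇒ CAA·BCB·CAA·CAA·BCB·CAA·CAA·BCB·CAA·BCB·BCB·BCB·BCB·CAA·BCB·CAA·BCB·BCB·BCB·BCB·BCB·CC·CC·CAA·BCB·CAA·BCB·CC·CC
    A ↦ CC
    B ↦ CAA
    C ↦ BCB

A->CC, B->CAA, C->BCB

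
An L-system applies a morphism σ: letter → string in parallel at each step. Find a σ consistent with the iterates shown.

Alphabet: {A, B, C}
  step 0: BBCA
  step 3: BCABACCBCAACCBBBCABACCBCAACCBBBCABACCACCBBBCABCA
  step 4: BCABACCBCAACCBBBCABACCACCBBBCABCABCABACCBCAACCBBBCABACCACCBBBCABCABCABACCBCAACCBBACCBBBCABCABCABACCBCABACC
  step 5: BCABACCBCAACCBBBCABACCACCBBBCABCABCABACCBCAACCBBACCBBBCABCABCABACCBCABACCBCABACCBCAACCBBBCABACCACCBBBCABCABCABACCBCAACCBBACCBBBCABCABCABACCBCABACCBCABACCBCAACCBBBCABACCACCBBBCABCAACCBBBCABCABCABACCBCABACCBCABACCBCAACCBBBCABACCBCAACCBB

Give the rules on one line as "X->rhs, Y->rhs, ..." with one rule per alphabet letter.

  step 4 ⇒ step 5: BCABACCBCAACCBBBCABACCACCBBBCABCABCABACCBCAACCBBBCABACCACCBBBCABCABCABACCBCAACCBBACCBBBCABCABCABACCBCABACC ⇒ BCA·B·ACC·BCA·ACC·B·B·BCA·B·ACC·ACC·B·B·BCA·BCA·BCA·B·ACC·BCA·ACC·B·B·ACC·B·B·BCA·BCA·BCA·B·ACC·BCA·B·ACC·BCA·B·ACC·BCA·ACC·B·B·BCA·B·ACC·ACC·B·B·BCA·BCA·BCA·B·ACC·BCA·ACC·B·B·ACC·B·B·BCA·BCA·BCA·B·ACC·BCA·B·ACC·BCA·B·ACC·BCA·ACC·B·B·BCA·B·ACC·ACC·B·B·BCA·BCA·ACC·B·B·BCA·BCA·BCA·B·ACC·BCA·B·ACC·BCA·B·ACC·BCA·ACC·B·B·BCA·B·ACC·BCA·ACC·B·B
    A ↦ ACC
    B ↦ BCA
    C ↦ B

A->ACC, B->BCA, C->B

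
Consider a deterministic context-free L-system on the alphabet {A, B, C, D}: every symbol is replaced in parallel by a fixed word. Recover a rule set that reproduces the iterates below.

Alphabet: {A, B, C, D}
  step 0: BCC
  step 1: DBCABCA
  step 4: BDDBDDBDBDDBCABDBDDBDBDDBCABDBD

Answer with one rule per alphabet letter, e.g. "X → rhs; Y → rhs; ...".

  step 0 ⇒ step 1: BCC ⇒ D·BCA·BCA
    B ↦ D
    C ↦ BCA
    A ↦ B  (constrained at step 1)
    D ↦ BD  (constrained at step 1)

A->B, B->D, C->BCA, D->BD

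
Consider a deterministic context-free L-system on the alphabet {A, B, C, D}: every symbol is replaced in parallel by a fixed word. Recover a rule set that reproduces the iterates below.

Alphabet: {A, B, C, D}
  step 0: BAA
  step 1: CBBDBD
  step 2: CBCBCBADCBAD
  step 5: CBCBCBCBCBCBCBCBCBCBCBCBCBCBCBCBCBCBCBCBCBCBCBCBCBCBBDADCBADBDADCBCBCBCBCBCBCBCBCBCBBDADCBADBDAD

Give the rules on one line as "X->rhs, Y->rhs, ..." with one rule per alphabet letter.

  step 1 ⇒ step 2: CBBDBD ⇒ CB·CB·CB·AD·CB·AD
    B ↦ CB
    C ↦ CB
    D ↦ AD
  step 0 ⇒ step 1: BAA ⇒ CB·BD·BD
    A ↦ BD

A->BD, B->CB, C->CB, D->AD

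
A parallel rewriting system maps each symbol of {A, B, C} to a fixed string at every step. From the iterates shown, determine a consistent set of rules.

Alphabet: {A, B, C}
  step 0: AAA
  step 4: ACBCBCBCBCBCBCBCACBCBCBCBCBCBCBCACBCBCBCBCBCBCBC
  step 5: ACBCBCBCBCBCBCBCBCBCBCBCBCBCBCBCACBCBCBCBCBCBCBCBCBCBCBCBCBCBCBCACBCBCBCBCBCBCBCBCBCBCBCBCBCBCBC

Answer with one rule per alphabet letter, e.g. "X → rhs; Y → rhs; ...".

A->AC, B->BC, C->BC

  step 4 ⇒ step 5: ACBCBCBCBCBCBCBCACBCBCBCBCBCBCBCACBCBCBCBCBCBCBC ⇒ AC·BC·BC·BC·BC·BC·BC·BC·BC·BC·BC·BC·BC·BC·BC·BC·AC·BC·BC·BC·BC·BC·BC·BC·BC·BC·BC·BC·BC·BC·BC·BC·AC·BC·BC·BC·BC·BC·BC·BC·BC·BC·BC·BC·BC·BC·BC·BC
    A ↦ AC
    B ↦ BC
    C ↦ BC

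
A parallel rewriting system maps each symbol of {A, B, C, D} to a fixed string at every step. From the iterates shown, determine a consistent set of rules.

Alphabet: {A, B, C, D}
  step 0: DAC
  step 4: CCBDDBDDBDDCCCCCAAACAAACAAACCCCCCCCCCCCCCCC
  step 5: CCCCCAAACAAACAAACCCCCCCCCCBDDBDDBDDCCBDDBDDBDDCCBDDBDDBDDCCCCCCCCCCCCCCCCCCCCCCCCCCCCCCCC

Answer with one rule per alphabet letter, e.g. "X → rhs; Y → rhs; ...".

A->BDD, B->CA, C->CC, D->A

  step 4 ⇒ step 5: CCBDDBDDBDDCCCCCAAACAAACAAACCCCCCCCCCCCCCCC ⇒ CC·CC·CA·A·A·CA·A·A·CA·A·A·CC·CC·CC·CC·CC·BDD·BDD·BDD·CC·BDD·BDD·BDD·CC·BDD·BDD·BDD·CC·CC·CC·CC·CC·CC·CC·CC·CC·CC·CC·CC·CC·CC·CC·CC
    A ↦ BDD
    B ↦ CA
    C ↦ CC
    D ↦ A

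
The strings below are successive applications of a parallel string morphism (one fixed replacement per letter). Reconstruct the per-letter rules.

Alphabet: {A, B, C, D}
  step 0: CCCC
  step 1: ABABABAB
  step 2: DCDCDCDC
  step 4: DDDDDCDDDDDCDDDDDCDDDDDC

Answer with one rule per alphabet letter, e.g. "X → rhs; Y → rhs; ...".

A->D, B->C, C->AB, D->DD

  step 1 ⇒ step 2: ABABABAB ⇒ D·C·D·C·D·C·D·C
    A ↦ D
    B ↦ C
  step 0 ⇒ step 1: CCCC ⇒ AB·AB·AB·AB
    C ↦ AB
    D ↦ DD  (constrained at step 2)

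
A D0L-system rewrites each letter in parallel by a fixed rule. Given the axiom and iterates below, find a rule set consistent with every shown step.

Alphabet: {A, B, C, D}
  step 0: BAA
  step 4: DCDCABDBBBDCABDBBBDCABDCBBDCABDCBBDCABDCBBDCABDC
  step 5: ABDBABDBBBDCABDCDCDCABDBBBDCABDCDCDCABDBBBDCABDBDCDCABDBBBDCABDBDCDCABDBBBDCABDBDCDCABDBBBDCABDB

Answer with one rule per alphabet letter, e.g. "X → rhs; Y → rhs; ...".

  step 4 ⇒ step 5: DCDCABDBBBDCABDBBBDCABDCBBDCABDCBBDCABDCBBDCABDC ⇒ AB·DB·AB·DB·BB·DC·AB·DC·DC·DC·AB·DB·BB·DC·AB·DC·DC·DC·AB·DB·BB·DC·AB·DB·DC·DC·AB·DB·BB·DC·AB·DB·DC·DC·AB·DB·BB·DC·AB·DB·DC·DC·AB·DB·BB·DC·AB·DB
    A ↦ BB
    B ↦ DC
    C ↦ DB
    D ↦ AB

A->BB, B->DC, C->DB, D->AB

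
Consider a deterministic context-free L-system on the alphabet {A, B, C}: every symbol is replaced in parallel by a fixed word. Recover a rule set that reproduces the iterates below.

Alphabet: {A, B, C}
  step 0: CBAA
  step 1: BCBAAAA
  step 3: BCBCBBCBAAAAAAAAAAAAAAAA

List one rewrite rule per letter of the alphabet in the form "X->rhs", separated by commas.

  step 0 ⇒ step 1: CBAA ⇒ B·CB·AA·AA
    A ↦ AA
    B ↦ CB
    C ↦ B

A->AA, B->CB, C->B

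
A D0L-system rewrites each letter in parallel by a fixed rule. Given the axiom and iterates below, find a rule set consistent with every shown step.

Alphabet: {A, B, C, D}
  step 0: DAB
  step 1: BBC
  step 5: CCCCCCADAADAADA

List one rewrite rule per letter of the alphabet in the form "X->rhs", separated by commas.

A->B, B->C, C->ADA, D->B

  step 0 ⇒ step 1: DAB ⇒ B·B·C
    A ↦ B
    B ↦ C
    D ↦ B
    C ↦ ADA  (constrained at step 1)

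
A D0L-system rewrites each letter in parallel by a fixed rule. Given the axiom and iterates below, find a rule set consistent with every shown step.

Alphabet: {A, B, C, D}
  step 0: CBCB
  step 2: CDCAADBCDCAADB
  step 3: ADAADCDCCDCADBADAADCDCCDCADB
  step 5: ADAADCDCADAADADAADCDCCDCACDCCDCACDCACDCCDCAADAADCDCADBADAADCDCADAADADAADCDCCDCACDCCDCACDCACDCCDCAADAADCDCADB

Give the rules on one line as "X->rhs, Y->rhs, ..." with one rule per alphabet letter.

A->CDC, B->DB, C->AD, D->A

  step 2 ⇒ step 3: CDCAADBCDCAADB ⇒ AD·A·AD·CDC·CDC·A·DB·AD·A·AD·CDC·CDC·A·DB
    A ↦ CDC
    B ↦ DB
    C ↦ AD
    D ↦ A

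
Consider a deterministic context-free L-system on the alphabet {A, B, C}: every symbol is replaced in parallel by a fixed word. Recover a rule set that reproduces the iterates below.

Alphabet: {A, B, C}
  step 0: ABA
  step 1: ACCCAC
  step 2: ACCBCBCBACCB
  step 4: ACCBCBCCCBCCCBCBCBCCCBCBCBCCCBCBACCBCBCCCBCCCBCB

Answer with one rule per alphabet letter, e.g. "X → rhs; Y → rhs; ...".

A->AC, B->CC, C->CB

  step 1 ⇒ step 2: ACCCAC ⇒ AC·CB·CB·CB·AC·CB
    A ↦ AC
    C ↦ CB
  step 0 ⇒ step 1: ABA ⇒ AC·CC·AC
    B ↦ CC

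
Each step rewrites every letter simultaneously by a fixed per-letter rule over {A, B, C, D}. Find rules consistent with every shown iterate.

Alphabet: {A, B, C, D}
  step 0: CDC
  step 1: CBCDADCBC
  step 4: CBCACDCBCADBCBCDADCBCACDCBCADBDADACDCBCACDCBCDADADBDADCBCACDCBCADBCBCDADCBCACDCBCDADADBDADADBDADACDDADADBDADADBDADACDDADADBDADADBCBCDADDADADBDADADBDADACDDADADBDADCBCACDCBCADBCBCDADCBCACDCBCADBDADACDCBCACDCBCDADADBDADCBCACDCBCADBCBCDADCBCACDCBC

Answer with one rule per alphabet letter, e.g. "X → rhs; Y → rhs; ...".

A->ADB, B->ACD, C->CBC, D->DAD

  step 0 ⇒ step 1: CDC ⇒ CBC·DAD·CBC
    C ↦ CBC
    D ↦ DAD
    A ↦ ADB  (constrained at step 1)
    B ↦ ACD  (constrained at step 1)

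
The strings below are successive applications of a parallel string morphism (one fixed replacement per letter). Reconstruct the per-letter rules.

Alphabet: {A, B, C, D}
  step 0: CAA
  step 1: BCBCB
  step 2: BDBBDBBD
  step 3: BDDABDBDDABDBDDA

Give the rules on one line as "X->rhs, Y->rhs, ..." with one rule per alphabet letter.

A->CB, B->BD, C->B, D->DA

  step 2 ⇒ step 3: BDBBDBBD ⇒ BD·DA·BD·BD·DA·BD·BD·DA
    B ↦ BD
    D ↦ DA
  step 0 ⇒ step 1: CAA ⇒ B·CB·CB
    A ↦ CB
  step 0 ⇒ step 1: CAA ⇒ B·CB·CB
    C ↦ B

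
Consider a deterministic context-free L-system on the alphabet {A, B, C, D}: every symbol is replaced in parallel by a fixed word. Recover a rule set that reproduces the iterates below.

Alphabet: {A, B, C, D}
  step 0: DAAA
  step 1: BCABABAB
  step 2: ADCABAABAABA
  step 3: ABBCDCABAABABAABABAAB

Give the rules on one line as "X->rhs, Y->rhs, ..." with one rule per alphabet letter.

  step 2 ⇒ step 3: ADCABAABAABA ⇒ AB·BC·DC·AB·A·AB·AB·A·AB·AB·A·AB
    A ↦ AB
    B ↦ A
    C ↦ DC
    D ↦ BC

A->AB, B->A, C->DC, D->BC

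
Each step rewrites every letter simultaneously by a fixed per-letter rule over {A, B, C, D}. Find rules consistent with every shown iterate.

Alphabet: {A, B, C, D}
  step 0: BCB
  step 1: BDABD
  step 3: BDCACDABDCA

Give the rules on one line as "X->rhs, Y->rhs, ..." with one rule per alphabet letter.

  step 0 ⇒ step 1: BCB ⇒ BD·A·BD
    B ↦ BD
    C ↦ A
    A ↦ DA  (constrained at step 1)
    D ↦ C  (constrained at step 1)

A->DA, B->BD, C->A, D->C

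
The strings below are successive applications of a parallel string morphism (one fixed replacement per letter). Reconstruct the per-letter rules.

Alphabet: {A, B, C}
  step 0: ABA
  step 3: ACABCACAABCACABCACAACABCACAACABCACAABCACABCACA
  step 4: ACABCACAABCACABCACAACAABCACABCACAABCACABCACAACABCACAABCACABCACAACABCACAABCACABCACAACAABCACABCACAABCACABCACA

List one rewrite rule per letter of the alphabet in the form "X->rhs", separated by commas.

  step 3 ⇒ step 4: ACABCACAABCACABCACAACABCACAACABCACAABCACABCACA ⇒ ACA·BC·ACA·A·BC·ACA·BC·ACA·ACA·A·BC·ACA·BC·ACA·A·BC·ACA·BC·ACA·ACA·BC·ACA·A·BC·ACA·BC·ACA·ACA·BC·ACA·A·BC·ACA·BC·ACA·ACA·A·BC·ACA·BC·ACA·A·BC·ACA·BC·ACA
    A ↦ ACA
    B ↦ A
    C ↦ BC

A->ACA, B->A, C->BC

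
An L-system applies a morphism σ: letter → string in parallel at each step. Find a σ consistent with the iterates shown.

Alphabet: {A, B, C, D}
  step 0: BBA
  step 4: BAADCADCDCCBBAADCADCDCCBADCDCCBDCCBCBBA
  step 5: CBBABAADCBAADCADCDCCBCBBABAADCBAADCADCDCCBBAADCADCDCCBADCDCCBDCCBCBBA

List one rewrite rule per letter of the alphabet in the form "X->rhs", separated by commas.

  step 4 ⇒ step 5: BAADCADCDCCBBAADCADCDCCBADCDCCBDCCBCBBA ⇒ CB·BA·BA·A·DC·BA·A·DC·A·DC·DC·CB·CB·BA·BA·A·DC·BA·A·DC·A·DC·DC·CB·BA·A·DC·A·DC·DC·CB·A·DC·DC·CB·DC·CB·CB·BA
    A ↦ BA
    B ↦ CB
    C ↦ DC
    D ↦ A

A->BA, B->CB, C->DC, D->A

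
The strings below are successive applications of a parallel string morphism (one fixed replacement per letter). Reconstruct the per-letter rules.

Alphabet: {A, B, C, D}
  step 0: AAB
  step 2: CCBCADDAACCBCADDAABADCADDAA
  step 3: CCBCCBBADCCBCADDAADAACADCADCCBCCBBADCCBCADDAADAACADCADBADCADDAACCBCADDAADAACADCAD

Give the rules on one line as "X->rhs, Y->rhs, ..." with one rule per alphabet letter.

  step 2 ⇒ step 3: CCBCADDAACCBCADDAABADCADDAA ⇒ CCB·CCB·BAD·CCB·CAD·DAA·DAA·CAD·CAD·CCB·CCB·BAD·CCB·CAD·DAA·DAA·CAD·CAD·BAD·CAD·DAA·CCB·CAD·DAA·DAA·CAD·CAD
    A ↦ CAD
    B ↦ BAD
    C ↦ CCB
    D ↦ DAA

A->CAD, B->BAD, C->CCB, D->DAA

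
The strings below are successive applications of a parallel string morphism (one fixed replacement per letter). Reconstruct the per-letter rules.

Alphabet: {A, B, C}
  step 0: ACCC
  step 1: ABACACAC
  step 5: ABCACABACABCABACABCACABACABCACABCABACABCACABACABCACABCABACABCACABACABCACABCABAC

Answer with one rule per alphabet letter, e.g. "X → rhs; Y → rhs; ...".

  step 0 ⇒ step 1: ACCC ⇒ AB·AC·AC·AC
    A ↦ AB
    C ↦ AC
    B ↦ C  (constrained at step 1)

A->AB, B->C, C->AC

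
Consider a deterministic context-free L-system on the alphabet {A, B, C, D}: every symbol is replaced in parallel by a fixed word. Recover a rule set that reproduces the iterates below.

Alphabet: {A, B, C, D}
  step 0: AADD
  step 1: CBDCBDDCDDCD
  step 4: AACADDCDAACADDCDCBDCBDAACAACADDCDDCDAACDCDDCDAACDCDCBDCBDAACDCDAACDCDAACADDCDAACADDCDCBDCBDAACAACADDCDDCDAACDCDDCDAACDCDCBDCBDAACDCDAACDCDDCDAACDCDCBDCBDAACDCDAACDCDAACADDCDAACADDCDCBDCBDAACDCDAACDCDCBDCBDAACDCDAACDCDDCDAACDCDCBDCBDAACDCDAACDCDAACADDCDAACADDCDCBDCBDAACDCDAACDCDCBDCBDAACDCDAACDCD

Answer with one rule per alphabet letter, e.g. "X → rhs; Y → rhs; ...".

  step 0 ⇒ step 1: AADD ⇒ CBD·CBD·DCD·DCD
    A ↦ CBD
    D ↦ DCD
    B ↦ AD  (constrained at step 1)
    C ↦ AAC  (constrained at step 1)

A->CBD, B->AD, C->AAC, D->DCD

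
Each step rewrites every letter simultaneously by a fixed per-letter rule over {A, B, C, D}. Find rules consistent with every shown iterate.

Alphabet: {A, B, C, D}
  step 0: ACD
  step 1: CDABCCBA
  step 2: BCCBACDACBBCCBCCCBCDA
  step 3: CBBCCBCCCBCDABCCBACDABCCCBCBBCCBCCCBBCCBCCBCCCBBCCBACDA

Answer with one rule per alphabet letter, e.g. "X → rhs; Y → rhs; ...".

A->CDA, B->CB, C->BCC, D->BA

  step 2 ⇒ step 3: BCCBACDACBBCCBCCCBCDA ⇒ CB·BCC·BCC·CB·CDA·BCC·BA·CDA·BCC·CB·CB·BCC·BCC·CB·BCC·BCC·BCC·CB·BCC·BA·CDA
    A ↦ CDA
    B ↦ CB
    C ↦ BCC
    D ↦ BA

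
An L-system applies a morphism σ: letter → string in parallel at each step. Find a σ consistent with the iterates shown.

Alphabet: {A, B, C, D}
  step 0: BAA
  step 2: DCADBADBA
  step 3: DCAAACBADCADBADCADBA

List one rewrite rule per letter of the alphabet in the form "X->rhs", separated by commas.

  step 2 ⇒ step 3: DCADBADBA ⇒ DCA·AAC·BA·DCA·D·BA·DCA·D·BA
    A ↦ BA
    B ↦ D
    C ↦ AAC
    D ↦ DCA

A->BA, B->D, C->AAC, D->DCA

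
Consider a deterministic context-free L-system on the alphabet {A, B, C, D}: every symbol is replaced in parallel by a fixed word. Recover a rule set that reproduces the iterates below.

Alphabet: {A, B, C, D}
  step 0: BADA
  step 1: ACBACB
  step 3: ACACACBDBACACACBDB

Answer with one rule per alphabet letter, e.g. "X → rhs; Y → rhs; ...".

  step 0 ⇒ step 1: BADA ⇒ AC·B·AC·B
    A ↦ B
    B ↦ AC
    D ↦ AC
    C ↦ DB  (constrained at step 1)

A->B, B->AC, C->DB, D->AC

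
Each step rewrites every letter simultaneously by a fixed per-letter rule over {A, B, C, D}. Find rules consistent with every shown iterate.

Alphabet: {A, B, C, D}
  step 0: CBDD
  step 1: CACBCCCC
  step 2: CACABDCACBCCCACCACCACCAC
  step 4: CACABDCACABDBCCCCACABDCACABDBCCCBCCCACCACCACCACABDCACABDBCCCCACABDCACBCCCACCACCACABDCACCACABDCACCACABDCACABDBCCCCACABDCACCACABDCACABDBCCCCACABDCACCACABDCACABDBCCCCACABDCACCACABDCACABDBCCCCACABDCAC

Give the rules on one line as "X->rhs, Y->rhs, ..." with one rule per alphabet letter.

  step 1 ⇒ step 2: CACBCCCC ⇒ CAC·ABD·CAC·BCC·CAC·CAC·CAC·CAC
    A ↦ ABD
    B ↦ BCC
    C ↦ CAC
  step 0 ⇒ step 1: CBDD ⇒ CAC·BCC·C·C
    D ↦ C

A->ABD, B->BCC, C->CAC, D->C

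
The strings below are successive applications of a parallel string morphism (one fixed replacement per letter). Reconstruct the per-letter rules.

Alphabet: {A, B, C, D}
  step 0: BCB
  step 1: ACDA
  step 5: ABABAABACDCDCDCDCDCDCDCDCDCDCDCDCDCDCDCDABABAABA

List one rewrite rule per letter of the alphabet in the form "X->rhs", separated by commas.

  step 0 ⇒ step 1: BCB ⇒ A·CD·A
    B ↦ A
    C ↦ CD
    A ↦ BA  (constrained at step 1)
    D ↦ CD  (constrained at step 1)

A->BA, B->A, C->CD, D->CD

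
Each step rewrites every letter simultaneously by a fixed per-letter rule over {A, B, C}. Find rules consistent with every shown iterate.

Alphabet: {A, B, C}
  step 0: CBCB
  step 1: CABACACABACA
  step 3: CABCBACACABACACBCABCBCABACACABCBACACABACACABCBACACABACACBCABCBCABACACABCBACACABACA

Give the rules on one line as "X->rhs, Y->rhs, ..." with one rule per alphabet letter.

A->CB, B->ACA, C->CAB

  step 0 ⇒ step 1: CBCB ⇒ CAB·ACA·CAB·ACA
    B ↦ ACA
    C ↦ CAB
    A ↦ CB  (constrained at step 1)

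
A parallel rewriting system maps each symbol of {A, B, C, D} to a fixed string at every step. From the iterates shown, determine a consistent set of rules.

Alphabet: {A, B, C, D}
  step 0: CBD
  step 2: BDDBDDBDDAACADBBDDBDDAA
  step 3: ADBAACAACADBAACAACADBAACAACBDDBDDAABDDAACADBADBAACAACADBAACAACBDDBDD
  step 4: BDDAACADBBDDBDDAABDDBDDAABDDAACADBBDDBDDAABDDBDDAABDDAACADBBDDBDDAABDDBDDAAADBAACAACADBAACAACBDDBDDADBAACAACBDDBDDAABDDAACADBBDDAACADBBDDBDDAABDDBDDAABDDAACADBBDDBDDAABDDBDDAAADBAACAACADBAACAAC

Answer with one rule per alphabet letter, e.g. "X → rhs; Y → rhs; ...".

  step 3 ⇒ step 4: ADBAACAACADBAACAACADBAACAACBDDBDDAABDDAACADBADBAACAACADBAACAACBDDBDD ⇒ BDD·AAC·ADB·BDD·BDD·AA·BDD·BDD·AA·BDD·AAC·ADB·BDD·BDD·AA·BDD·BDD·AA·BDD·AAC·ADB·BDD·BDD·AA·BDD·BDD·AA·ADB·AAC·AAC·ADB·AAC·AAC·BDD·BDD·ADB·AAC·AAC·BDD·BDD·AA·BDD·AAC·ADB·BDD·AAC·ADB·BDD·BDD·AA·BDD·BDD·AA·BDD·AAC·ADB·BDD·BDD·AA·BDD·BDD·AA·ADB·AAC·AAC·ADB·AAC·AAC
    A ↦ BDD
    B ↦ ADB
    C ↦ AA
    D ↦ AAC

A->BDD, B->ADB, C->AA, D->AAC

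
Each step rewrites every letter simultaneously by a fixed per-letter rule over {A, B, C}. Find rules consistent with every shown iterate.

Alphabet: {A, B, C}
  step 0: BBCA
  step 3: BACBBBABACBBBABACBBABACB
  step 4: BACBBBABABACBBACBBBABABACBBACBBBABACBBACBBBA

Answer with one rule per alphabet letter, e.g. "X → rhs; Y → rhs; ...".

A->CB, B->BA, C->B

  step 3 ⇒ step 4: BACBBBABACBBBABACBBABACB ⇒ BA·CB·B·BA·BA·BA·CB·BA·CB·B·BA·BA·BA·CB·BA·CB·B·BA·BA·CB·BA·CB·B·BA
    A ↦ CB
    B ↦ BA
    C ↦ B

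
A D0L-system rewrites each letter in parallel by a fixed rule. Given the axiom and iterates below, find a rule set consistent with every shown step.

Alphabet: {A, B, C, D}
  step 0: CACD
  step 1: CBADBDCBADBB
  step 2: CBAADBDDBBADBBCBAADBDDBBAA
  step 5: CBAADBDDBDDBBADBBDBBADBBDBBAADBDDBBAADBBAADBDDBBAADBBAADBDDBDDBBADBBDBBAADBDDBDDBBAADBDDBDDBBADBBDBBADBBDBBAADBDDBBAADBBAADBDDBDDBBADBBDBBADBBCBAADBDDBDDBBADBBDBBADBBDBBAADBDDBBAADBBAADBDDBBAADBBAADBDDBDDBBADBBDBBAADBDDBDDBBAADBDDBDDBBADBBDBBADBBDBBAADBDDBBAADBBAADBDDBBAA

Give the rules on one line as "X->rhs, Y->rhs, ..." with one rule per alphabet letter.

  step 1 ⇒ step 2: CBADBDCBADBB ⇒ CBA·A·DBD·DBB·A·DBB·CBA·A·DBD·DBB·A·A
    A ↦ DBD
    B ↦ A
    C ↦ CBA
    D ↦ DBB

A->DBD, B->A, C->CBA, D->DBB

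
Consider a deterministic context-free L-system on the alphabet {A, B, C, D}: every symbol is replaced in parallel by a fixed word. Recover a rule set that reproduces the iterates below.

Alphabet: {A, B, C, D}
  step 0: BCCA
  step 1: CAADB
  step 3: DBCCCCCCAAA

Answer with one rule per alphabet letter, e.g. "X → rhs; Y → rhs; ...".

A->DB, B->C, C->A, D->CC

  step 0 ⇒ step 1: BCCA ⇒ C·A·A·DB
    A ↦ DB
    B ↦ C
    C ↦ A
    D ↦ CC  (constrained at step 1)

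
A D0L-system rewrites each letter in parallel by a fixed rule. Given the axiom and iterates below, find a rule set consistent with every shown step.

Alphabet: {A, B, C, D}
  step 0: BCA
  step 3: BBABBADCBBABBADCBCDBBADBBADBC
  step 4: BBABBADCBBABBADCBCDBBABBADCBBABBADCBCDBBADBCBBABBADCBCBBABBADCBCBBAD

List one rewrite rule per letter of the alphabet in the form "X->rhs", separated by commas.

A->DC, B->BBA, C->D, D->BC

  step 3 ⇒ step 4: BBABBADCBBABBADCBCDBBADBBADBC ⇒ BBA·BBA·DC·BBA·BBA·DC·BC·D·BBA·BBA·DC·BBA·BBA·DC·BC·D·BBA·D·BC·BBA·BBA·DC·BC·BBA·BBA·DC·BC·BBA·D
    A ↦ DC
    B ↦ BBA
    C ↦ D
    D ↦ BC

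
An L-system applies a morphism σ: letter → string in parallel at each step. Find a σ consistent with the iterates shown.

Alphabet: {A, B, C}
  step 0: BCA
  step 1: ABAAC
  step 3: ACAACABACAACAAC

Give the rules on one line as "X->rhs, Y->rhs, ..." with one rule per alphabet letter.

A->AC, B->AB, C->A

  step 0 ⇒ step 1: BCA ⇒ AB·A·AC
    A ↦ AC
    B ↦ AB
    C ↦ A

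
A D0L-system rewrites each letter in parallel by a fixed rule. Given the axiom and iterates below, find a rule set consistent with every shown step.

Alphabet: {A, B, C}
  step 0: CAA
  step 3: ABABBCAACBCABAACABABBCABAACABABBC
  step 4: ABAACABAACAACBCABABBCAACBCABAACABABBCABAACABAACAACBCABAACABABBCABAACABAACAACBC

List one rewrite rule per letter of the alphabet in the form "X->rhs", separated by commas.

A->AB, B->AAC, C->BC

  step 3 ⇒ step 4: ABABBCAACBCABAACABABBCABAACABABBC ⇒ AB·AAC·AB·AAC·AAC·BC·AB·AB·BC·AAC·BC·AB·AAC·AB·AB·BC·AB·AAC·AB·AAC·AAC·BC·AB·AAC·AB·AB·BC·AB·AAC·AB·AAC·AAC·BC
    A ↦ AB
    B ↦ AAC
    C ↦ BC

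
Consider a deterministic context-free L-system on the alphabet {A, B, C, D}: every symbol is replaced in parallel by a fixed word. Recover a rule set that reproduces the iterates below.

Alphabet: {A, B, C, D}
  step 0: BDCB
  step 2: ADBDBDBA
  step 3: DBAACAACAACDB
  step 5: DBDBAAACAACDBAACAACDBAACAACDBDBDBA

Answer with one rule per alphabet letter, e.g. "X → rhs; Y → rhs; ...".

A->DB, B->C, C->A, D->AA

  step 2 ⇒ step 3: ADBDBDBA ⇒ DB·AA·C·AA·C·AA·C·DB
    A ↦ DB
    B ↦ C
    D ↦ AA
    C ↦ A  (constrained at step 0)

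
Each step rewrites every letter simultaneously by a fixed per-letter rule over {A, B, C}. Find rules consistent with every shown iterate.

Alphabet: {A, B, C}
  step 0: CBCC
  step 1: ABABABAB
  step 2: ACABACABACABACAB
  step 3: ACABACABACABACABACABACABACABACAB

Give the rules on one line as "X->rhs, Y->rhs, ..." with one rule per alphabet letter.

A->AC, B->AB, C->AB

  step 2 ⇒ step 3: ACABACABACABACAB ⇒ AC·AB·AC·AB·AC·AB·AC·AB·AC·AB·AC·AB·AC·AB·AC·AB
    A ↦ AC
    B ↦ AB
    C ↦ AB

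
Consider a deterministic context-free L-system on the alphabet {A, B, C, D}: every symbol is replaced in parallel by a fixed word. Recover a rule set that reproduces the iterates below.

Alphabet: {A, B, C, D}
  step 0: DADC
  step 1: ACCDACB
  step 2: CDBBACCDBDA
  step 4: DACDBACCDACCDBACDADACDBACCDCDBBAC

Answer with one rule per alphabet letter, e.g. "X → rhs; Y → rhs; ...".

A->CD, B->DA, C->B, D->AC

  step 1 ⇒ step 2: ACCDACB ⇒ CD·B·B·AC·CD·B·DA
    A ↦ CD
    B ↦ DA
    C ↦ B
    D ↦ AC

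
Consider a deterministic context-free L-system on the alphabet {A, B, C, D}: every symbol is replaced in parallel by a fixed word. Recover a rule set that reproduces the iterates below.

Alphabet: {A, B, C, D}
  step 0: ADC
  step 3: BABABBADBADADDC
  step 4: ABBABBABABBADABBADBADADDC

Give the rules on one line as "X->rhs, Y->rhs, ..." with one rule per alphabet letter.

A->B, B->AB, C->DC, D->AD

  step 3 ⇒ step 4: BABABBADBADADDC ⇒ AB·B·AB·B·AB·AB·B·AD·AB·B·AD·B·AD·AD·DC
    A ↦ B
    B ↦ AB
    C ↦ DC
    D ↦ AD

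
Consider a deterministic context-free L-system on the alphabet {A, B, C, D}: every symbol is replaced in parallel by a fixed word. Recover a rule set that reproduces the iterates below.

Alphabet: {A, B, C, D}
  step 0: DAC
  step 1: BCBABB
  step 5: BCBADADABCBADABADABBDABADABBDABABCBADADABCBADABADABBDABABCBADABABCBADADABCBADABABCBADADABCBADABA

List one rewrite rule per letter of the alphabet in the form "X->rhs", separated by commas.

A->BA, B->DA, C->BB, D->BC

  step 0 ⇒ step 1: DAC ⇒ BC·BA·BB
    A ↦ BA
    C ↦ BB
    D ↦ BC
    B ↦ DA  (constrained at step 1)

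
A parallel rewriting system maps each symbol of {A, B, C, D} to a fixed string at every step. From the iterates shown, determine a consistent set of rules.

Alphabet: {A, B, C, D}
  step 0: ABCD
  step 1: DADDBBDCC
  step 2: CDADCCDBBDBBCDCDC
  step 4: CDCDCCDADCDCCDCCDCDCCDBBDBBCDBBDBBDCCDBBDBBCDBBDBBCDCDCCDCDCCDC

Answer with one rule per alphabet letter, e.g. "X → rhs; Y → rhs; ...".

A->DAD, B->DBB, C->DC, D->C

  step 1 ⇒ step 2: DADDBBDCC ⇒ C·DAD·C·C·DBB·DBB·C·DC·DC
    A ↦ DAD
    B ↦ DBB
    C ↦ DC
    D ↦ C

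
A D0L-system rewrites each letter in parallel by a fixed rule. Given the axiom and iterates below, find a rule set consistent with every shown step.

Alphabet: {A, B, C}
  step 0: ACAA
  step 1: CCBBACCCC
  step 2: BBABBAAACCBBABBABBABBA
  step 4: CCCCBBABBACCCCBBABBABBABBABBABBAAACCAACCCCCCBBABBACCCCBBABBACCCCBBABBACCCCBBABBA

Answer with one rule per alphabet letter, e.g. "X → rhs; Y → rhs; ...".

  step 1 ⇒ step 2: CCBBACCCC ⇒ BBA·BBA·A·A·CC·BBA·BBA·BBA·BBA
    A ↦ CC
    B ↦ A
    C ↦ BBA

A->CC, B->A, C->BBA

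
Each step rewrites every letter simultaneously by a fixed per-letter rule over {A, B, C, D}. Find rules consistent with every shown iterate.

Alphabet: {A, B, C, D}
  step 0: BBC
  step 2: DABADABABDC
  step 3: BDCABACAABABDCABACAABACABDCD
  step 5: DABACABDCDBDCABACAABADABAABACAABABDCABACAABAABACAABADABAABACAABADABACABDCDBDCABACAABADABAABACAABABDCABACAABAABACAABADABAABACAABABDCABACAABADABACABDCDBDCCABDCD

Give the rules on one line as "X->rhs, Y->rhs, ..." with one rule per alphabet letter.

  step 2 ⇒ step 3: DABADABABDC ⇒ BDC·ABA·CA·ABA·BDC·ABA·CA·ABA·CA·BDC·D
    A ↦ ABA
    B ↦ CA
    C ↦ D
    D ↦ BDC

A->ABA, B->CA, C->D, D->BDC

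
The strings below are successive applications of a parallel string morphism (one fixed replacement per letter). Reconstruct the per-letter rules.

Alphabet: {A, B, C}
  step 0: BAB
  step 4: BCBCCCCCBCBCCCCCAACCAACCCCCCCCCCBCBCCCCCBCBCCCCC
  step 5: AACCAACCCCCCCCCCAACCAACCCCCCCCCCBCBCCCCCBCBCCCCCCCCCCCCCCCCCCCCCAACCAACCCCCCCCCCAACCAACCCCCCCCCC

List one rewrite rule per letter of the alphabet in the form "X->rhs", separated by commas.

A->BC, B->AA, C->CC

  step 4 ⇒ step 5: BCBCCCCCBCBCCCCCAACCAACCCCCCCCCCBCBCCCCCBCBCCCCC ⇒ AA·CC·AA·CC·CC·CC·CC·CC·AA·CC·AA·CC·CC·CC·CC·CC·BC·BC·CC·CC·BC·BC·CC·CC·CC·CC·CC·CC·CC·CC·CC·CC·AA·CC·AA·CC·CC·CC·CC·CC·AA·CC·AA·CC·CC·CC·CC·CC
    A ↦ BC
    B ↦ AA
    C ↦ CC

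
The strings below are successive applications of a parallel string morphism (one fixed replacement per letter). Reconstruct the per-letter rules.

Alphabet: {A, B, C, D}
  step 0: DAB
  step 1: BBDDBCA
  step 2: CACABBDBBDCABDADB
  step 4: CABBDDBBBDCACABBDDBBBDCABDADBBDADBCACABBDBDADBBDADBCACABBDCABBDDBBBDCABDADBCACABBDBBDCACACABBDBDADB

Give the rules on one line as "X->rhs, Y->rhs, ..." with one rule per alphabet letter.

A->DB, B->CA, C->BDA, D->BBD

  step 1 ⇒ step 2: BBDDBCA ⇒ CA·CA·BBD·BBD·CA·BDA·DB
    A ↦ DB
    B ↦ CA
    C ↦ BDA
    D ↦ BBD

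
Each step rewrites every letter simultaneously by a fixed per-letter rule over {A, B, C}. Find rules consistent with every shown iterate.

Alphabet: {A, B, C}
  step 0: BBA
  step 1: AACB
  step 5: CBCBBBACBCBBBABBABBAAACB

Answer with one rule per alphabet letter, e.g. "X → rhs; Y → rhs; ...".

  step 0 ⇒ step 1: BBA ⇒ A·A·CB
    A ↦ CB
    B ↦ A
    C ↦ BB  (constrained at step 1)

A->CB, B->A, C->BB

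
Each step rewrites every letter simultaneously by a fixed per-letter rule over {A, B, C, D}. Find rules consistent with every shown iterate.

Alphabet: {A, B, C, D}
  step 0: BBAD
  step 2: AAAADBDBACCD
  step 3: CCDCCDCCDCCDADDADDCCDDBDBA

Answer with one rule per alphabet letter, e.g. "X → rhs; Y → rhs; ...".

  step 2 ⇒ step 3: AAAADBDBACCD ⇒ CCD·CCD·CCD·CCD·A·DD·A·DD·CCD·DB·DB·A
    A ↦ CCD
    B ↦ DD
    C ↦ DB
    D ↦ A

A->CCD, B->DD, C->DB, D->A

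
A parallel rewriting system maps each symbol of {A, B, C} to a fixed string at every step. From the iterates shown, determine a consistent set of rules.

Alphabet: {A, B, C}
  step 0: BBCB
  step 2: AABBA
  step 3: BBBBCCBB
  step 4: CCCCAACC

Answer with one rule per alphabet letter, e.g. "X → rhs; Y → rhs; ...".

  step 3 ⇒ step 4: BBBBCCBB ⇒ C·C·C·C·A·A·C·C
    B ↦ C
    C ↦ A
  step 2 ⇒ step 3: AABBA ⇒ BB·BB·C·C·BB
    A ↦ BB

A->BB, B->C, C->A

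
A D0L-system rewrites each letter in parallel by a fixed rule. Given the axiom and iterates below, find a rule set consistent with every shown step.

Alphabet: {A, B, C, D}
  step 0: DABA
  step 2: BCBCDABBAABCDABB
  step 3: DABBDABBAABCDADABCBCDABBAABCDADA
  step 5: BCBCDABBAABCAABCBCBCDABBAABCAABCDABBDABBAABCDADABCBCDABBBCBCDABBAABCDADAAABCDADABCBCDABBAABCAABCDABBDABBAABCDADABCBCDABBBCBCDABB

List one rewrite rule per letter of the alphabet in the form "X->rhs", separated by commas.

A->BC, B->DA, C->BB, D->AA

  step 2 ⇒ step 3: BCBCDABBAABCDABB ⇒ DA·BB·DA·BB·AA·BC·DA·DA·BC·BC·DA·BB·AA·BC·DA·DA
    A ↦ BC
    B ↦ DA
    C ↦ BB
    D ↦ AA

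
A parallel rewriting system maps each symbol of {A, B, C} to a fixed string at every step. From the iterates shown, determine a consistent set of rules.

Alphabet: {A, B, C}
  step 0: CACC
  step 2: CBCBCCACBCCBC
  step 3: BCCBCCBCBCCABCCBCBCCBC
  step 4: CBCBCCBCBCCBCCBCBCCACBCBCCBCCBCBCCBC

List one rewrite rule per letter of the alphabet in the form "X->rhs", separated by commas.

  step 3 ⇒ step 4: BCCBCCBCBCCABCCBCBCCBC ⇒ C·BC·BC·C·BC·BC·C·BC·C·BC·BC·CA·C·BC·BC·C·BC·C·BC·BC·C·BC
    A ↦ CA
    B ↦ C
    C ↦ BC

A->CA, B->C, C->BC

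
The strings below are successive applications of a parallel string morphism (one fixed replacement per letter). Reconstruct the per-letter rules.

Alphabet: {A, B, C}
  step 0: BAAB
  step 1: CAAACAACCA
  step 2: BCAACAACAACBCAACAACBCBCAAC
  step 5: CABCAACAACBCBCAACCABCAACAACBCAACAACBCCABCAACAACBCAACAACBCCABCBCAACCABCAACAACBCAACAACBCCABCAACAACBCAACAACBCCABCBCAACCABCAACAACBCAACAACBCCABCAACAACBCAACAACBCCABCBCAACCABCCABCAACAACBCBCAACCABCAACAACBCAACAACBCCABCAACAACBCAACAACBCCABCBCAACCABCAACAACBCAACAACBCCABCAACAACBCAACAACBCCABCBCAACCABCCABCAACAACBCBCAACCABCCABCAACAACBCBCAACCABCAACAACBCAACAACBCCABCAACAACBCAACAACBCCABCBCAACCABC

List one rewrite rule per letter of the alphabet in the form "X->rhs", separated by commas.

A->AAC, B->CA, C->BC

  step 1 ⇒ step 2: CAAACAACCA ⇒ BC·AAC·AAC·AAC·BC·AAC·AAC·BC·BC·AAC
    A ↦ AAC
    C ↦ BC
  step 0 ⇒ step 1: BAAB ⇒ CA·AAC·AAC·CA
    B ↦ CA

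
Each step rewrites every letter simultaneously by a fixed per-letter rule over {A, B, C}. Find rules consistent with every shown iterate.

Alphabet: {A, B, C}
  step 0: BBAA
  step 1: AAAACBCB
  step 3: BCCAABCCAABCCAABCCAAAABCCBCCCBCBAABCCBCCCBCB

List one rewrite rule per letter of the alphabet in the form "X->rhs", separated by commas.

  step 0 ⇒ step 1: BBAA ⇒ AA·AA·CB·CB
    A ↦ CB
    B ↦ AA
    C ↦ BCC  (constrained at step 1)

A->CB, B->AA, C->BCC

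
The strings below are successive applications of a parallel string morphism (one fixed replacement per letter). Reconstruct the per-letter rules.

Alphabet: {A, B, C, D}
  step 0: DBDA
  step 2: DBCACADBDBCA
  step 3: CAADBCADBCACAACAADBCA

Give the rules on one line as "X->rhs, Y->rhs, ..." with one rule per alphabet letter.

A->CA, B->AA, C->DB, D->C

  step 2 ⇒ step 3: DBCACADBDBCA ⇒ C·AA·DB·CA·DB·CA·C·AA·C·AA·DB·CA
    A ↦ CA
    B ↦ AA
    C ↦ DB
    D ↦ C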